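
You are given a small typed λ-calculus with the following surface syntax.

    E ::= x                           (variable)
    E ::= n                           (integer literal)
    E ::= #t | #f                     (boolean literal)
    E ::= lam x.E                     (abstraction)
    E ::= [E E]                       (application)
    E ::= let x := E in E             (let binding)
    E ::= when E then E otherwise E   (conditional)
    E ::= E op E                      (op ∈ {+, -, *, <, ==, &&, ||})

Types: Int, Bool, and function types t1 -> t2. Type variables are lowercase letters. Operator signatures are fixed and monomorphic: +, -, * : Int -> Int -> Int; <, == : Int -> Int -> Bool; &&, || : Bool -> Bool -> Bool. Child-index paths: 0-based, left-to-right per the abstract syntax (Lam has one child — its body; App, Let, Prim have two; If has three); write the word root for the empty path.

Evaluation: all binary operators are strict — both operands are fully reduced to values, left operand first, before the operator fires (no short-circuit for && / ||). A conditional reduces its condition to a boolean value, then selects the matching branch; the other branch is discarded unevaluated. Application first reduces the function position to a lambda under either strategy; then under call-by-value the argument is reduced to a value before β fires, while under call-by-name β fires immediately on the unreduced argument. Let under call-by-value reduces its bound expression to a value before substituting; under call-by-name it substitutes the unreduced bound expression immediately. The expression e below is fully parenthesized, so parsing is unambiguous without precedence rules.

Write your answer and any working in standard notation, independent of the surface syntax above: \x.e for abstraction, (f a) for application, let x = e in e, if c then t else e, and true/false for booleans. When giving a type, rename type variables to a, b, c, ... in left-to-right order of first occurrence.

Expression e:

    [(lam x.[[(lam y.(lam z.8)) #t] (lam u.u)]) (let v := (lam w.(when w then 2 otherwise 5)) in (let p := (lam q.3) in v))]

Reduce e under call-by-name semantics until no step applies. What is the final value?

Answer: 8

Trace:
step 0: ((\x.(((\y.(\z.8)) true) (\u.u))) (let v = (\w.(if w then 2 else 5)) in (let p = (\q.3) in v)))
step 1: [beta@root] (((\y.(\z.8)) true) (\u.u))
step 2: [beta@0] ((\z.8) (\u.u))
step 3: [beta@root] 8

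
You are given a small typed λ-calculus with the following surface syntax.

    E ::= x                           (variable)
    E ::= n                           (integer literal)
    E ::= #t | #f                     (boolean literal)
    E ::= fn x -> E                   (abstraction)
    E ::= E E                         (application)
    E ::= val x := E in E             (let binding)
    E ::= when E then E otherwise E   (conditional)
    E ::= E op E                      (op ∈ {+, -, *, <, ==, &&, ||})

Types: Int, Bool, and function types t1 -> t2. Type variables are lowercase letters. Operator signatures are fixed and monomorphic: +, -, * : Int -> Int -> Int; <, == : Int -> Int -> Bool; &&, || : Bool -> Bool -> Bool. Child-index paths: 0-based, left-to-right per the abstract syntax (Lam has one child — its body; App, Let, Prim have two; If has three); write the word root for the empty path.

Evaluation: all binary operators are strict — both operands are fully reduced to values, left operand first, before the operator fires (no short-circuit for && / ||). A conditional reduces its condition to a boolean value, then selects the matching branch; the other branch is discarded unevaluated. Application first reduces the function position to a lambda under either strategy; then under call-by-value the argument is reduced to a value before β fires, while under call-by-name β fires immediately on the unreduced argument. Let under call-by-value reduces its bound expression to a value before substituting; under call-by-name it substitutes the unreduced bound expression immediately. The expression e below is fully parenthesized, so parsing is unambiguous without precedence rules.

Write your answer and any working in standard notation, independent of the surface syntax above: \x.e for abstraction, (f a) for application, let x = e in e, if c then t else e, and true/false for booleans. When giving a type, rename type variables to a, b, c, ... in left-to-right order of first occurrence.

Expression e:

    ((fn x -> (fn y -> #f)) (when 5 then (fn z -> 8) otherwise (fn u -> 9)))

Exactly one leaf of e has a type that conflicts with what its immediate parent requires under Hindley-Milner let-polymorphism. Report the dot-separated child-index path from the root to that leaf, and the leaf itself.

Answer: 1.0 : 5

Trace:
\y._ : b -> Bool
\x._ : a -> b -> Bool
  unify Int ~ Bool
  FAIL: mismatch Int ~ Bool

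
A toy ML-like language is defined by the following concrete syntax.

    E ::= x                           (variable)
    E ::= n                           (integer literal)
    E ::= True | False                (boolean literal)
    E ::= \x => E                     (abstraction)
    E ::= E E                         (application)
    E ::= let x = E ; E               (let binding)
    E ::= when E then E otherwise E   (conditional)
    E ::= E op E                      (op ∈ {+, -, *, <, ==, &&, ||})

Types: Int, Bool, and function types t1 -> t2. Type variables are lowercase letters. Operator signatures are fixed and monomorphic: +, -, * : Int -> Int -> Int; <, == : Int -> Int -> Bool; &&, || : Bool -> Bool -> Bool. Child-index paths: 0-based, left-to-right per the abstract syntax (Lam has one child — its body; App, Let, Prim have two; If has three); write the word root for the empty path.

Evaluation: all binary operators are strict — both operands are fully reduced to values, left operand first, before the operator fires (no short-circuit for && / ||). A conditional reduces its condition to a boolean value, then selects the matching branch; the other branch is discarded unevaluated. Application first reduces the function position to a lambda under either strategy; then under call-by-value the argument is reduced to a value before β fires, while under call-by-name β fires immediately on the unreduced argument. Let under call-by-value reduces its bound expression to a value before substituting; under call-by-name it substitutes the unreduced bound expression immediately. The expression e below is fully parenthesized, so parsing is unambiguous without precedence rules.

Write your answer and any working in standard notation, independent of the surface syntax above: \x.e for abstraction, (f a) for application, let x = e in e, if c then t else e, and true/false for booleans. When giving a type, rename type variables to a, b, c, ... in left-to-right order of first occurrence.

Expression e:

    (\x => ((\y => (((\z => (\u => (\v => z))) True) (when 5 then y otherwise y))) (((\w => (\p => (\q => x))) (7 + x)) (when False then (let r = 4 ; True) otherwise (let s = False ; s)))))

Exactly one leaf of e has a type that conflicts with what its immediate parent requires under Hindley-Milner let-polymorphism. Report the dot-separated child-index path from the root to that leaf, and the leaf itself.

Answer: 0.0.0.1.0 : 5

Trace:
z : c
\v._ : e -> c
\u._ : d -> e -> c
\z._ : c -> d -> e -> c
  unify c -> d -> e -> c ~ Bool -> f
  unify c ~ Bool
  unify d -> e -> Bool ~ f
_ _ : d -> e -> Bool
  unify Int ~ Bool
  FAIL: mismatch Int ~ Bool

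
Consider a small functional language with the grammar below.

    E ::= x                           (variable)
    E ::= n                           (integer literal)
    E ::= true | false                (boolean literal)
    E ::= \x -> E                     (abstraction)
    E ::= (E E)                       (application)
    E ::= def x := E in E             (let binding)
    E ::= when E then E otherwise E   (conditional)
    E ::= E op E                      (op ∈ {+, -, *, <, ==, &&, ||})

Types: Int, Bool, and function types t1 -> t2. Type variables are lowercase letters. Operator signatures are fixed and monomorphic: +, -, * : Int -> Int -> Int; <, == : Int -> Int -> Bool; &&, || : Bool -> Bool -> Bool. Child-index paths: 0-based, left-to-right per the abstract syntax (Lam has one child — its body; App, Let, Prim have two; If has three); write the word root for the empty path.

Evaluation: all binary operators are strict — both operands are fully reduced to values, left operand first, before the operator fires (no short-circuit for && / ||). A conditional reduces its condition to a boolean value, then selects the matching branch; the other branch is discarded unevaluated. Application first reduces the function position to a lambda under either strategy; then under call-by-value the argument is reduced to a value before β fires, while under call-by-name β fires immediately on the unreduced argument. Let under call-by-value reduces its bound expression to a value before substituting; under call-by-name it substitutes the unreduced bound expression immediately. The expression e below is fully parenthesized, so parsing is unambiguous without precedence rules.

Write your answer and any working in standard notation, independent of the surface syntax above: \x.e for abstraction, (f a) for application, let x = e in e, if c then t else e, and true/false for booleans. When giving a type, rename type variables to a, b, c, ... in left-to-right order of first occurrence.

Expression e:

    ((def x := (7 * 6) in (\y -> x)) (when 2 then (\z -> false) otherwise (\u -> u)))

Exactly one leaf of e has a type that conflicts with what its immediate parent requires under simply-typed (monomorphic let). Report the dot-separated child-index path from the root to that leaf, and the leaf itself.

Derivation:
  unify Int ~ Int
  unify Int ~ Int
let x : Int
x : Int
\y._ : a -> Int
  unify Int ~ Bool
  FAIL: mismatch Int ~ Bool

Answer: 1.0 : 2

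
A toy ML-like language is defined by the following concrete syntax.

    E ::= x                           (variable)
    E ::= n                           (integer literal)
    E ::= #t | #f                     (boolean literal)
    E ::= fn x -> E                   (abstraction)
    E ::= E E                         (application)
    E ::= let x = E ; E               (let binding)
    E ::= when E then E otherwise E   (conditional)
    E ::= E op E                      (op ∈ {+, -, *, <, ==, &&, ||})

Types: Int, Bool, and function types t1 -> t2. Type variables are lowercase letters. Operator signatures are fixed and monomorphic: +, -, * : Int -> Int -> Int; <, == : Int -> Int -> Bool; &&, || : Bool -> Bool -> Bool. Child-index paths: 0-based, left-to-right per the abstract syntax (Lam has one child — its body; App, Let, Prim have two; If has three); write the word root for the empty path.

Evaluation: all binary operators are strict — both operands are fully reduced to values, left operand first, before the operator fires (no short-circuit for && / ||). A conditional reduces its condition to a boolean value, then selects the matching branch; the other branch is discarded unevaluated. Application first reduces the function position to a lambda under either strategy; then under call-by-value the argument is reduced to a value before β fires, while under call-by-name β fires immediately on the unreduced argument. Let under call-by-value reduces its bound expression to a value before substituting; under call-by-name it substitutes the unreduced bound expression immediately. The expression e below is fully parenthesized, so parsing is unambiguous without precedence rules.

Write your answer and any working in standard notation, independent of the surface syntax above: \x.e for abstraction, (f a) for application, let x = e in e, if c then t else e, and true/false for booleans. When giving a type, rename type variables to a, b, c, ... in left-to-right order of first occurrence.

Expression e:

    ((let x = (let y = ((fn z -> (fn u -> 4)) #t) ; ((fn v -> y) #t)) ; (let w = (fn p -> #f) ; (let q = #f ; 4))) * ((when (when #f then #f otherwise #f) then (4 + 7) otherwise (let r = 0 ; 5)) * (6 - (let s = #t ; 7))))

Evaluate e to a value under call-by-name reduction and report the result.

Trace:
step 0: ((let x = (let y = ((\z.(\u.4)) true) in ((\v.y) true)) in (let w = (\p.false) in (let q = false in 4))) * ((if (if false then false else false) then (4 + 7) else (let r = 0 in 5)) * (6 - (let s = true in 7))))
step 1: [let@0] ((let w = (\p.false) in (let q = false in 4)) * ((if (if false then false else false) then (4 + 7) else (let r = 0 in 5)) * (6 - (let s = true in 7))))
step 2: [let@0] ((let q = false in 4) * ((if (if false then false else false) then (4 + 7) else (let r = 0 in 5)) * (6 - (let s = true in 7))))
step 3: [let@0] (4 * ((if (if false then false else false) then (4 + 7) else (let r = 0 in 5)) * (6 - (let s = true in 7))))
step 4: [if@1.0.0] (4 * ((if false then (4 + 7) else (let r = 0 in 5)) * (6 - (let s = true in 7))))
step 5: [if@1.0] (4 * ((let r = 0 in 5) * (6 - (let s = true in 7))))
step 6: [let@1.0] (4 * (5 * (6 - (let s = true in 7))))
step 7: [let@1.1.1] (4 * (5 * (6 - 7)))
step 8: [delta@1.1] (4 * (5 * -1))
step 9: [delta@1] (4 * -5)
step 10: [delta@root] -20

Answer: -20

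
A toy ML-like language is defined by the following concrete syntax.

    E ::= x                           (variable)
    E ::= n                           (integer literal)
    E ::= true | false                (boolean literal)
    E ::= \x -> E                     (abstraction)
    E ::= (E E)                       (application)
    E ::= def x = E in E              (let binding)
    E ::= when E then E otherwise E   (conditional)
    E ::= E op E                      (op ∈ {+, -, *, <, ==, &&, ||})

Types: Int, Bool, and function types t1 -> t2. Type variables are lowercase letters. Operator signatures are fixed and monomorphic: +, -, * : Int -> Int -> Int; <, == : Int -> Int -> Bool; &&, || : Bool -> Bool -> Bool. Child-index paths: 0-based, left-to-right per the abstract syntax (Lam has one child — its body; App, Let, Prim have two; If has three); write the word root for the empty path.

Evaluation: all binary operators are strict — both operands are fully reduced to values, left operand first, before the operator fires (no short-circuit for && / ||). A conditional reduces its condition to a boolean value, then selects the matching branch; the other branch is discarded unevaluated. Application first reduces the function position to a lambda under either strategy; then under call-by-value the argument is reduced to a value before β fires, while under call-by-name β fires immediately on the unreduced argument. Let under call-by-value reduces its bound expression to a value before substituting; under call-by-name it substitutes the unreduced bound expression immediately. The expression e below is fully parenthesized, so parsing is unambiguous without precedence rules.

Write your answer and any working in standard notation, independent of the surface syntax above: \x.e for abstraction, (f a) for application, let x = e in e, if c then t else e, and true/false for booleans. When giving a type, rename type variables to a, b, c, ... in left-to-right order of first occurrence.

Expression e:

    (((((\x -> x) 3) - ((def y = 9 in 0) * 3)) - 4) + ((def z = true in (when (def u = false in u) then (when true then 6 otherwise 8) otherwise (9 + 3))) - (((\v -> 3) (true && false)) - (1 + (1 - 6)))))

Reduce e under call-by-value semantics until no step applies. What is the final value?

Answer: 4

Working:
step 0: (((((\x.x) 3) - ((let y = 9 in 0) * 3)) - 4) + ((let z = true in (if (let u = false in u) then (if true then 6 else 8) else (9 + 3))) - (((\v.3) (true && false)) - (1 + (1 - 6)))))
step 1: [beta@0.0.0] (((3 - ((let y = 9 in 0) * 3)) - 4) + ((let z = true in (if (let u = false in u) then (if true then 6 else 8) else (9 + 3))) - (((\v.3) (true && false)) - (1 + (1 - 6)))))
step 2: [let@0.0.1.0] (((3 - (0 * 3)) - 4) + ((let z = true in (if (let u = false in u) then (if true then 6 else 8) else (9 + 3))) - (((\v.3) (true && false)) - (1 + (1 - 6)))))
step 3: [delta@0.0.1] (((3 - 0) - 4) + ((let z = true in (if (let u = false in u) then (if true then 6 else 8) else (9 + 3))) - (((\v.3) (true && false)) - (1 + (1 - 6)))))
step 4: [delta@0.0] ((3 - 4) + ((let z = true in (if (let u = false in u) then (if true then 6 else 8) else (9 + 3))) - (((\v.3) (true && false)) - (1 + (1 - 6)))))
step 5: [delta@0] (-1 + ((let z = true in (if (let u = false in u) then (if true then 6 else 8) else (9 + 3))) - (((\v.3) (true && false)) - (1 + (1 - 6)))))
step 6: [let@1.0] (-1 + ((if (let u = false in u) then (if true then 6 else 8) else (9 + 3)) - (((\v.3) (true && false)) - (1 + (1 - 6)))))
step 7: [let@1.0.0] (-1 + ((if false then (if true then 6 else 8) else (9 + 3)) - (((\v.3) (true && false)) - (1 + (1 - 6)))))
step 8: [if@1.0] (-1 + ((9 + 3) - (((\v.3) (true && false)) - (1 + (1 - 6)))))
step 9: [delta@1.0] (-1 + (12 - (((\v.3) (true && false)) - (1 + (1 - 6)))))
step 10: [delta@1.1.0.1] (-1 + (12 - (((\v.3) false) - (1 + (1 - 6)))))
step 11: [beta@1.1.0] (-1 + (12 - (3 - (1 + (1 - 6)))))
step 12: [delta@1.1.1.1] (-1 + (12 - (3 - (1 + -5))))
step 13: [delta@1.1.1] (-1 + (12 - (3 - -4)))
step 14: [delta@1.1] (-1 + (12 - 7))
step 15: [delta@1] (-1 + 5)
step 16: [delta@root] 4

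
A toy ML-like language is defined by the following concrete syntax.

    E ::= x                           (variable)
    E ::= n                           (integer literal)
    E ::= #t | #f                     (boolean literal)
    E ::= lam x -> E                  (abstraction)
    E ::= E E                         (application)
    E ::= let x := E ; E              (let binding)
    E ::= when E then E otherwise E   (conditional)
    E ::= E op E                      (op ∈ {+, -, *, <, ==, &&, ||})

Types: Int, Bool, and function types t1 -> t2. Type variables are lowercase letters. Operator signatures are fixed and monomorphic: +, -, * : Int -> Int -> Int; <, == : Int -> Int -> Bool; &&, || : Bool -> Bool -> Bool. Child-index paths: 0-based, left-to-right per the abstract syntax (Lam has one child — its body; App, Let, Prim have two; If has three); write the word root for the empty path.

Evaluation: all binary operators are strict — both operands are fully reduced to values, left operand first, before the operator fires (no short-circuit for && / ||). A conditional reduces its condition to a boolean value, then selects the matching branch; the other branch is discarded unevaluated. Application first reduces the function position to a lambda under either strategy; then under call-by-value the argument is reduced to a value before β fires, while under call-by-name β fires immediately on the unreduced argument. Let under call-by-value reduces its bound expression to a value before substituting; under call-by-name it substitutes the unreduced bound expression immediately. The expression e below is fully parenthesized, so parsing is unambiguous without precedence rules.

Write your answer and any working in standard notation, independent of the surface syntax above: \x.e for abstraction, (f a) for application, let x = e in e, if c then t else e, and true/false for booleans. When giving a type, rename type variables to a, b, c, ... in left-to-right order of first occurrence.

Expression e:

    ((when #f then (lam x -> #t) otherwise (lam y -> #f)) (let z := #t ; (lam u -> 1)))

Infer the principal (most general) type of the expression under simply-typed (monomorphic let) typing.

Working:
  unify Bool ~ Bool
\x._ : a -> Bool
\y._ : b -> Bool
  unify a -> Bool ~ b -> Bool
  unify a ~ b
  unify Bool ~ Bool
let z : Bool
\u._ : c -> Int
  unify b -> Bool ~ (c -> Int) -> d
  unify b ~ c -> Int
  unify Bool ~ d
_ _ : Bool

Answer: Bool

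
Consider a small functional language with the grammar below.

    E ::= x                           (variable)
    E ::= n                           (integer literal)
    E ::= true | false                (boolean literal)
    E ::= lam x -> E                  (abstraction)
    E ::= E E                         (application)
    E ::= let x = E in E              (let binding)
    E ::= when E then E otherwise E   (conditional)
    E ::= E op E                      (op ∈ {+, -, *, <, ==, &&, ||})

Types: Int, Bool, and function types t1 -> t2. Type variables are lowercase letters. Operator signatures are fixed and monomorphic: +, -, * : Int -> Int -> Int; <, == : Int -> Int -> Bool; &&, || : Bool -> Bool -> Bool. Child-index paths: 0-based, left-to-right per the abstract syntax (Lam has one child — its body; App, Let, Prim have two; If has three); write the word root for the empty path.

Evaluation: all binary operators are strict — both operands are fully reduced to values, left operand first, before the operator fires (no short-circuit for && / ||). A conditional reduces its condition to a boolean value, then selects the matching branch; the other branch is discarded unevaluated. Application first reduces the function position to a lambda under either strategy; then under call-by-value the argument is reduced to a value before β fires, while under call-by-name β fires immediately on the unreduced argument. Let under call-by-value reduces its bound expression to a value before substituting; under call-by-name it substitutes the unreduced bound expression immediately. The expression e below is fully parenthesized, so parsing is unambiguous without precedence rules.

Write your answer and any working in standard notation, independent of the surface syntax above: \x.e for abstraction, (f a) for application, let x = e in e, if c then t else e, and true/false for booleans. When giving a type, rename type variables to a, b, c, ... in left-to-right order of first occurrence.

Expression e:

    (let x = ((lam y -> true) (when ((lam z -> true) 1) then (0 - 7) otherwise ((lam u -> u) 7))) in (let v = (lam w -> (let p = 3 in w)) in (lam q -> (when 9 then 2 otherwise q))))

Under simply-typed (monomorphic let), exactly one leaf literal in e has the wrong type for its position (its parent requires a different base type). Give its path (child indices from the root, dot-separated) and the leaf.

Working:
\y._ : a -> Bool
\z._ : b -> Bool
  unify b -> Bool ~ Int -> c
  unify b ~ Int
  unify Bool ~ c
_ _ : Bool
  unify Bool ~ Bool
  unify Int ~ Int
  unify Int ~ Int
u : d
\u._ : d -> d
  unify d -> d ~ Int -> e
  unify d ~ Int
  unify Int ~ e
_ _ : Int
  unify Int ~ Int
  unify a -> Bool ~ Int -> f
  unify a ~ Int
  unify Bool ~ f
_ _ : Bool
let x : Bool
let p : Int
w : g
\w._ : g -> g
let v : g -> g
  unify Int ~ Bool
  FAIL: mismatch Int ~ Bool

Answer: 1.1.0.0 : 9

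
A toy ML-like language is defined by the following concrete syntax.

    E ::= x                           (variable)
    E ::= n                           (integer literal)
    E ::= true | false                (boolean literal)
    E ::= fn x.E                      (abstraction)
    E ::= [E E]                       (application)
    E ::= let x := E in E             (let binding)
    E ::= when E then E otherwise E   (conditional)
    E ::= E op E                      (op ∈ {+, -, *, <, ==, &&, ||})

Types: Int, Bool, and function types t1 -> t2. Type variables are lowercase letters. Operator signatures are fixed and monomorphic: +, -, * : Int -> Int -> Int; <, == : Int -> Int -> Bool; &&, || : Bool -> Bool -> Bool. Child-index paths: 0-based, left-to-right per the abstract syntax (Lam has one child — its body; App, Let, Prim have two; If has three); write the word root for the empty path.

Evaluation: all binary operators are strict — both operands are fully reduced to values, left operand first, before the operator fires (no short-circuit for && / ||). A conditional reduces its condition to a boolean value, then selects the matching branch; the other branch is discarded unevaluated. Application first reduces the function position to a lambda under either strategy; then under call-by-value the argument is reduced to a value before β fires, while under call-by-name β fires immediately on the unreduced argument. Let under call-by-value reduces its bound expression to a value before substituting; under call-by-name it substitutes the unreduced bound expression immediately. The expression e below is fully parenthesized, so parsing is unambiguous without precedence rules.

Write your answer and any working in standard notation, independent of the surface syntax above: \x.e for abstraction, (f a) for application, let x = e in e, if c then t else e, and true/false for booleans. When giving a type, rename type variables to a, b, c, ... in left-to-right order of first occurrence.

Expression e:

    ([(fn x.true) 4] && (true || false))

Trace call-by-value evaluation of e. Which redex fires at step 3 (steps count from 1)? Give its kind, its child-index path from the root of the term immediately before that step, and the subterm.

Working:
step 0: (((\x.true) 4) && (true || false))
step 1: [beta@0] (true && (true || false))
step 2: [delta@1] (true && true)
step 3: [delta@root] true

Answer: delta at root : (true && true)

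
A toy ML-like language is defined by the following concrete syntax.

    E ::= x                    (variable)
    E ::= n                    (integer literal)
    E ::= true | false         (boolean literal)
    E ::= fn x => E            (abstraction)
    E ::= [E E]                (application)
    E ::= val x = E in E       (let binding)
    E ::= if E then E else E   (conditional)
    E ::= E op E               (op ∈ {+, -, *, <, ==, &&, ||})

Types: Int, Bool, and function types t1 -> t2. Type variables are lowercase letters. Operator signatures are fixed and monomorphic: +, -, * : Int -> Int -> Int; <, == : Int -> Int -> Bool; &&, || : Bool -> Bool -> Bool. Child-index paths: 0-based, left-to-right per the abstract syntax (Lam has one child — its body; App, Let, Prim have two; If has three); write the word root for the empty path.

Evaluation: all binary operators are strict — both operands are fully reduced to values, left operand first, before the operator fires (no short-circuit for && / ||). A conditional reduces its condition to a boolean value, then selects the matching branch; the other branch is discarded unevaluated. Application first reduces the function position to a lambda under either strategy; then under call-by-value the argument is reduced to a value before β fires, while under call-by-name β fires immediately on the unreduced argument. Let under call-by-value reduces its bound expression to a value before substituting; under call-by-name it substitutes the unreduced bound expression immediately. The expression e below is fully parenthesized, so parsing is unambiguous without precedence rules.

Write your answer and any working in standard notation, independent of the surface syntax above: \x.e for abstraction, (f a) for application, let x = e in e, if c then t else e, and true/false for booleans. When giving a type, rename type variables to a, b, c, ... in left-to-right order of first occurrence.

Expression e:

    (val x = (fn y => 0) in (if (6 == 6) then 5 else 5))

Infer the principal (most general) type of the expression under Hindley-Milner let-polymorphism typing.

Answer: Int

Working:
\y._ : a -> Int
let x : forall. a -> Int
  unify Int ~ Int
  unify Int ~ Int
  unify Bool ~ Bool
  unify Int ~ Int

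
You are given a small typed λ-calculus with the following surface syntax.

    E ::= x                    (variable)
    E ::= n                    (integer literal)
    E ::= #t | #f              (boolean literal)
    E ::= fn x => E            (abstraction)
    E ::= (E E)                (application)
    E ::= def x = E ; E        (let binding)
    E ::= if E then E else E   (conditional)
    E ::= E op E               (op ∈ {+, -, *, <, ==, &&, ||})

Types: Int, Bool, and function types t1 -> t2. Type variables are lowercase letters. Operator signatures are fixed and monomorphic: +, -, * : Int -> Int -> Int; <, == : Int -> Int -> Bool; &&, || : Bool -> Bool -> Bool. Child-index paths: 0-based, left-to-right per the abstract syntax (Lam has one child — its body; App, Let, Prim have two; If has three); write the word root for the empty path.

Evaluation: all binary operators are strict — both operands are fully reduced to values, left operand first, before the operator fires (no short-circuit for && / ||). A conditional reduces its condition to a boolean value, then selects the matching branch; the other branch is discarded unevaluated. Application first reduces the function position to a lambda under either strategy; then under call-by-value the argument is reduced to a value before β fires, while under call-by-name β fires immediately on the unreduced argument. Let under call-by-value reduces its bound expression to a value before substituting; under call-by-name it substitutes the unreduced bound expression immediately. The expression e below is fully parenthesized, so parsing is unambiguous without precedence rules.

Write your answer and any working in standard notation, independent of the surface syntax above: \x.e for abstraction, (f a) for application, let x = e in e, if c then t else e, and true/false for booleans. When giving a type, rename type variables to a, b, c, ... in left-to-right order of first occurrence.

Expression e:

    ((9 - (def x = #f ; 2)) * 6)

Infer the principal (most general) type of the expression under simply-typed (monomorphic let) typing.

Answer: Int

Working:
  unify Int ~ Int
let x : Bool
  unify Int ~ Int
  unify Int ~ Int
  unify Int ~ Int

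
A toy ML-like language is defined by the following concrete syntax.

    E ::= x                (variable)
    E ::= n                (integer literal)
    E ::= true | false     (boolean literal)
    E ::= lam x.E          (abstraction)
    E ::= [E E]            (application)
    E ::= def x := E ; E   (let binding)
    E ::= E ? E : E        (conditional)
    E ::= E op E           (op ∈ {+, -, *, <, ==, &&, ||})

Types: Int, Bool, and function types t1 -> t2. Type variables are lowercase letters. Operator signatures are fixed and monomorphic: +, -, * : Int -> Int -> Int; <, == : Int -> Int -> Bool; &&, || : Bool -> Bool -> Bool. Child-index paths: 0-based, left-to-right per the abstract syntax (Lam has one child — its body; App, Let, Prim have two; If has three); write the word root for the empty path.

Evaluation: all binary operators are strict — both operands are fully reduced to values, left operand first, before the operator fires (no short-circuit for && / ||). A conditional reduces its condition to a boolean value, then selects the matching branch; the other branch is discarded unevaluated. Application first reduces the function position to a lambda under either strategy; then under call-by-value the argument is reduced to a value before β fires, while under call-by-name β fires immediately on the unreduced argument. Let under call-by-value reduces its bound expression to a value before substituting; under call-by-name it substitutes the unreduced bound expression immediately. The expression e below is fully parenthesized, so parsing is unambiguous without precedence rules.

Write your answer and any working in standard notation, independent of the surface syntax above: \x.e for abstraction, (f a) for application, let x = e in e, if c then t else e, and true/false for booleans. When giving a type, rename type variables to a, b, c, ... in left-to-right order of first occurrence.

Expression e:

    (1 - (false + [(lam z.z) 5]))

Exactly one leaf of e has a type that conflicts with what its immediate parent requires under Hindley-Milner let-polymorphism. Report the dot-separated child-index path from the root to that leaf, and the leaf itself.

Answer: 1.0 : false

Trace:
  unify Int ~ Int
  unify Bool ~ Int
  FAIL: mismatch Bool ~ Int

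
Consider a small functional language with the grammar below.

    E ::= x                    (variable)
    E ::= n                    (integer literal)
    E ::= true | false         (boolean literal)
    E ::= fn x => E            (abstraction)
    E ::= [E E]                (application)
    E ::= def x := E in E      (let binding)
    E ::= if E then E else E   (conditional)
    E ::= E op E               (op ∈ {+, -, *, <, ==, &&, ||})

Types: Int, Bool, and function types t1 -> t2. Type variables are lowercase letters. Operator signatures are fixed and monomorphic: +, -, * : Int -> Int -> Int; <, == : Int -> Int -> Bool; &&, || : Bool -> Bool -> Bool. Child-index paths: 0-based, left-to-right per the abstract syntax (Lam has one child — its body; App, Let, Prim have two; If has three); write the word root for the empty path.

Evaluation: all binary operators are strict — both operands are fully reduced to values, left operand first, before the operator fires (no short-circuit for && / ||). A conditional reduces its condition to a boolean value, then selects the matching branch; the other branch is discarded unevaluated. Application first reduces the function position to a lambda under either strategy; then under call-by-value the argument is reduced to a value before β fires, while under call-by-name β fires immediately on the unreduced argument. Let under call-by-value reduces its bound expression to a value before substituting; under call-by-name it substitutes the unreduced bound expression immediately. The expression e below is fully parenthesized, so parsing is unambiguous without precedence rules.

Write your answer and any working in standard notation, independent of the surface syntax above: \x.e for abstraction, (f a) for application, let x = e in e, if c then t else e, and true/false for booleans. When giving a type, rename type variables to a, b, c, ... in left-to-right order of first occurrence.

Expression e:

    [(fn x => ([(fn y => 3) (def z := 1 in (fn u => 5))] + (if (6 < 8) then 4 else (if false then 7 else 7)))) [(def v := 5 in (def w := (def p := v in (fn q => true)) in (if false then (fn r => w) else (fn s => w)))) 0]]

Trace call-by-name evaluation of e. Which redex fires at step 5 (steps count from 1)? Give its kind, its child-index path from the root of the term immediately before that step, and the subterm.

Answer: delta at root : (3 + 4)

Derivation:
step 0: ((\x.(((\y.3) (let z = 1 in (\u.5))) + (if (6 < 8) then 4 else (if false then 7 else 7)))) ((let v = 5 in (let w = (let p = v in (\q.true)) in (if false then (\r.w) else (\s.w)))) 0))
step 1: [beta@root] (((\y.3) (let z = 1 in (\u.5))) + (if (6 < 8) then 4 else (if false then 7 else 7)))
step 2: [beta@0] (3 + (if (6 < 8) then 4 else (if false then 7 else 7)))
step 3: [delta@1.0] (3 + (if true then 4 else (if false then 7 else 7)))
step 4: [if@1] (3 + 4)
step 5: [delta@root] 7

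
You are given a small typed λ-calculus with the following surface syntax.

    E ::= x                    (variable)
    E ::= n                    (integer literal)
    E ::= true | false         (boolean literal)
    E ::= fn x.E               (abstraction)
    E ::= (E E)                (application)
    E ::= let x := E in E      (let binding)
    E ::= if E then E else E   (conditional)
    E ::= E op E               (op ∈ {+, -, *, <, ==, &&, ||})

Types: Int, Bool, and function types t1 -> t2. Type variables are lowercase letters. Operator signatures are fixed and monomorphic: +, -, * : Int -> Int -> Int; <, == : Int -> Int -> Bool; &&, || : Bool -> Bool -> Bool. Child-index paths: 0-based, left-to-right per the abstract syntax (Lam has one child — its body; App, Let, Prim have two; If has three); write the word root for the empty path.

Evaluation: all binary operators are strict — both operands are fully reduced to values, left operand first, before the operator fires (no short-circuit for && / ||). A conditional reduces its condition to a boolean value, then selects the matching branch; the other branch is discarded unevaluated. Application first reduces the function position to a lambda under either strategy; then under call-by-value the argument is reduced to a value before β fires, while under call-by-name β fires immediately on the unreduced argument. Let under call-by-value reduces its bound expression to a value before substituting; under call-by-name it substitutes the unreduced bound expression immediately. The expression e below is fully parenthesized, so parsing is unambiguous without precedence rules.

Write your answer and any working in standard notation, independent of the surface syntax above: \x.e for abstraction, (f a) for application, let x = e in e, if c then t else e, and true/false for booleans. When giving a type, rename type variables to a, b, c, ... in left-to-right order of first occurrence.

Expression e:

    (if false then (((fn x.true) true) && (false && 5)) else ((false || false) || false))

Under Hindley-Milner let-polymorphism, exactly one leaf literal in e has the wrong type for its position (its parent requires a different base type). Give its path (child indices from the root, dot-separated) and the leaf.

Working:
  unify Bool ~ Bool
\x._ : a -> Bool
  unify a -> Bool ~ Bool -> b
  unify a ~ Bool
  unify Bool ~ b
_ _ : Bool
  unify Bool ~ Bool
  unify Bool ~ Bool
  unify Int ~ Bool
  FAIL: mismatch Int ~ Bool

Answer: 1.1.1 : 5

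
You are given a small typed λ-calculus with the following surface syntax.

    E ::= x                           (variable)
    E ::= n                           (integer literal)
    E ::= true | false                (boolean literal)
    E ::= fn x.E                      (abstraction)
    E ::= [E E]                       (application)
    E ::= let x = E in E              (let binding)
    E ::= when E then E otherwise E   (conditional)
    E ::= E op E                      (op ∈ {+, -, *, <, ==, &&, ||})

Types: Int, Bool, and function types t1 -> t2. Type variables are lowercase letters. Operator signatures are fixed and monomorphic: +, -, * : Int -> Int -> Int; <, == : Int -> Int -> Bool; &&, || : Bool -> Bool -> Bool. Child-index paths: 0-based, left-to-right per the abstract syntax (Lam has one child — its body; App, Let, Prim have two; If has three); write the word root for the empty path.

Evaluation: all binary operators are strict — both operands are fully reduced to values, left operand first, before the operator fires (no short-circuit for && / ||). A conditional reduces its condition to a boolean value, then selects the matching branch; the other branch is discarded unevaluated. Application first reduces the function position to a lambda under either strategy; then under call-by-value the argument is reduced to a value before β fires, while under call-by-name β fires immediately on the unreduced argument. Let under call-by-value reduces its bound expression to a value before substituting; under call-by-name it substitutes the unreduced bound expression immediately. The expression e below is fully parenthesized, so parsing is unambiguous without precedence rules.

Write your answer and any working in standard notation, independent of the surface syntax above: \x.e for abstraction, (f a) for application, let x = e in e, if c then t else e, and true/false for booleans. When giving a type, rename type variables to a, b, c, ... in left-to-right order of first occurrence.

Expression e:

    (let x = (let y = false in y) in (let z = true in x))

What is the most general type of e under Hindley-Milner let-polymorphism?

Trace:
let y : Bool
y : Bool
let x : Bool
let z : Bool
x : Bool

Answer: Bool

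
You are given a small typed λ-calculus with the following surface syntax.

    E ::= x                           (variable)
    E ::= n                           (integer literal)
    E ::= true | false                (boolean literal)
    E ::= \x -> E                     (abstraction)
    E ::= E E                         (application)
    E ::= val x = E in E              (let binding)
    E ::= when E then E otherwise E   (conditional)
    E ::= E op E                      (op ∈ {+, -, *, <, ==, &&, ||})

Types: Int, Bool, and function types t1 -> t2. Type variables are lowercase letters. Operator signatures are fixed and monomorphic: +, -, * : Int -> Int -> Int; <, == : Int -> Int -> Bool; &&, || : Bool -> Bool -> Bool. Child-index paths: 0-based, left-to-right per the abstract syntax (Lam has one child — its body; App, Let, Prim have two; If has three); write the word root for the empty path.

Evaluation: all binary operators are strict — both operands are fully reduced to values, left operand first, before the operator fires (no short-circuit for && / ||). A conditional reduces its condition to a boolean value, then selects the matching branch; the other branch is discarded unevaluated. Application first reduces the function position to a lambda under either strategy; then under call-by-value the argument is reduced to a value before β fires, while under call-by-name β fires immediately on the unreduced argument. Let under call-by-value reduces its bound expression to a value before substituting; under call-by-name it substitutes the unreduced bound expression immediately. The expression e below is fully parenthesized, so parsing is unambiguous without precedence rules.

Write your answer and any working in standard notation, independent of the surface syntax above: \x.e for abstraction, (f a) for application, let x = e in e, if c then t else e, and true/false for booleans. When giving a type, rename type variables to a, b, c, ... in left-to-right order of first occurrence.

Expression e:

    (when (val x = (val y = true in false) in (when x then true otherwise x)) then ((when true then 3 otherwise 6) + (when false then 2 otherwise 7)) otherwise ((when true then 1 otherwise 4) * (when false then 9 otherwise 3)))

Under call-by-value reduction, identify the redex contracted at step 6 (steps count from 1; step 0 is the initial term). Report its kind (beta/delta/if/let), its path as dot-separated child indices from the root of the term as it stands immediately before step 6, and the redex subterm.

Working:
step 0: (if (let x = (let y = true in false) in (if x then true else x)) then ((if true then 3 else 6) + (if false then 2 else 7)) else ((if true then 1 else 4) * (if false then 9 else 3)))
step 1: [let@0.0] (if (let x = false in (if x then true else x)) then ((if true then 3 else 6) + (if false then 2 else 7)) else ((if true then 1 else 4) * (if false then 9 else 3)))
step 2: [let@0] (if (if false then true else false) then ((if true then 3 else 6) + (if false then 2 else 7)) else ((if true then 1 else 4) * (if false then 9 else 3)))
step 3: [if@0] (if false then ((if true then 3 else 6) + (if false then 2 else 7)) else ((if true then 1 else 4) * (if false then 9 else 3)))
step 4: [if@root] ((if true then 1 else 4) * (if false then 9 else 3))
step 5: [if@0] (1 * (if false then 9 else 3))
step 6: [if@1] (1 * 3)

Answer: if at 1 : (if false then 9 else 3)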